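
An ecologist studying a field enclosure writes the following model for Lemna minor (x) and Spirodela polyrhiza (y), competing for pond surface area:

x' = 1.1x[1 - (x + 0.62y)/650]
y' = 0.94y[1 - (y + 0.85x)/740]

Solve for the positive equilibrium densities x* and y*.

x* ≈ 404, y* ≈ 396

Setting both brackets to zero gives the nullclines x + 0.62y = 650 and 0.85x + y = 740.
Substituting y = 740 - 0.85x into the first: x(1 - 0.62·0.85) = 650 - 0.62·740.
So x* = 191/0.473 = 404, and then y* = 740 - 0.85·404 = 396.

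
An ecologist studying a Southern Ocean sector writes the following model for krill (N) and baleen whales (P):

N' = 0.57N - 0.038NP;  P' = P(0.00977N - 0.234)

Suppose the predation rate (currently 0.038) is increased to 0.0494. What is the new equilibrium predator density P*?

P* ≈ 11.5

At the interior fixed point, setting dN/dt = 0 with N > 0 fixes P* = (prey growth rate)/(NP coefficient) — independent of the other coefficients.
With the change, P* = 0.57/0.0494 = 11.5; it falls from 15.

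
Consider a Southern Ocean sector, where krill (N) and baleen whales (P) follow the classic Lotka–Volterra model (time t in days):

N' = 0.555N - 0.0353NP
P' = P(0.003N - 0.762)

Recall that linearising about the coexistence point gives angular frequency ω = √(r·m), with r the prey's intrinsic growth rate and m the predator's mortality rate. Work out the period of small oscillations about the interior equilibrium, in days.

T ≈ 9.66 days

Here r = 0.555 and m = 0.762, so r·m = 0.423.
ω = √0.423 = 0.65 per day, hence T = 2π/ω ≈ 9.66 days.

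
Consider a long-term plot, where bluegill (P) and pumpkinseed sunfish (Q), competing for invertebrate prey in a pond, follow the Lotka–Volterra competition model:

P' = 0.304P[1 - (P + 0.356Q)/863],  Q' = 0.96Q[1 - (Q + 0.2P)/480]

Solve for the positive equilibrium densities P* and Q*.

Setting both brackets to zero gives the nullclines P + 0.356Q = 863 and 0.2P + Q = 480.
Substituting Q = 480 - 0.2P into the first: P(1 - 0.356·0.2) = 863 - 0.356·480.
So P* = 692/0.929 = 745, and then Q* = 480 - 0.2·745 = 331.

P* ≈ 745, Q* ≈ 331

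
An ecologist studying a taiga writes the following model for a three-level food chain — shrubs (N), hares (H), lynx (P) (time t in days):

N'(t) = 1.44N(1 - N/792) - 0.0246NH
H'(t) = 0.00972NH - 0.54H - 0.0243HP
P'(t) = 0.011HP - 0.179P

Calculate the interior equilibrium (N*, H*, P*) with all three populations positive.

N* ≈ 572, H* ≈ 16.3, P* ≈ 207

From dP/dt = 0: 0.011H* = 0.179, so H* = 16.3.
From dN/dt = 0: 1.44(1 - N*/792) = 0.0246·16.3, giving N* = 792·(1 - 0.278) = 572.
From dH/dt = 0: 0.00972·572 - 0.54 = 0.0243P*, so P* = 5.02/0.0243 = 207.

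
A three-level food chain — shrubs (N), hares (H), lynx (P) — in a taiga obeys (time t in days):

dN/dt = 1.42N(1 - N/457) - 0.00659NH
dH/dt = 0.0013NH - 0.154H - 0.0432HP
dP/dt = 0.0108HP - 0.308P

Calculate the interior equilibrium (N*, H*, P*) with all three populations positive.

From dP/dt = 0: 0.0108H* = 0.308, so H* = 28.5.
From dN/dt = 0: 1.42(1 - N*/457) = 0.00659·28.5, giving N* = 457·(1 - 0.132) = 397.
From dH/dt = 0: 0.0013·397 - 0.154 = 0.0432P*, so P* = 0.361/0.0432 = 8.37.

N* ≈ 397, H* ≈ 28.5, P* ≈ 8.37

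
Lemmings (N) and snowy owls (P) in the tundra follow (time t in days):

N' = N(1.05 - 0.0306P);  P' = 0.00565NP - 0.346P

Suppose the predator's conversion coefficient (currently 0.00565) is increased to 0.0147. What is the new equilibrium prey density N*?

N* ≈ 23.5

At the interior fixed point, setting dP/dt = 0 with P > 0 fixes N* = (predator death rate)/(NP coefficient) — independent of the other coefficients.
With the change, N* = 0.346/0.0147 = 23.5; it falls from 61.2.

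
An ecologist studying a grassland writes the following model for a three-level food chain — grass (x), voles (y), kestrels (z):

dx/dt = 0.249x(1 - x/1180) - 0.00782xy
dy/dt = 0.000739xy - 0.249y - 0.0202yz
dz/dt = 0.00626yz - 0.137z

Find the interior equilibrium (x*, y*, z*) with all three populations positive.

From dz/dt = 0: 0.00626y* = 0.137, so y* = 21.9.
From dx/dt = 0: 0.249(1 - x*/1180) = 0.00782·21.9, giving x* = 1180·(1 - 0.687) = 369.
From dy/dt = 0: 0.000739·369 - 0.249 = 0.0202z*, so z* = 0.0237/0.0202 = 1.17.

x* ≈ 369, y* ≈ 21.9, z* ≈ 1.17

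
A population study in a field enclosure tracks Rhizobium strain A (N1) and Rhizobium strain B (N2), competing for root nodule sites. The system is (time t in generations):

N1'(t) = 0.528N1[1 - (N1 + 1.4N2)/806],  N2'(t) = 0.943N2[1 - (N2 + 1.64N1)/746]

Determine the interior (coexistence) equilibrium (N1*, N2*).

Setting both brackets to zero gives the nullclines N1 + 1.4N2 = 806 and 1.64N1 + N2 = 746.
Substituting N2 = 746 - 1.64N1 into the first: N1(1 - 1.4·1.64) = 806 - 1.4·746.
So N1* = -238/-1.3 = 184, and then N2* = 746 - 1.64·184 = 444.

N1* ≈ 184, N2* ≈ 444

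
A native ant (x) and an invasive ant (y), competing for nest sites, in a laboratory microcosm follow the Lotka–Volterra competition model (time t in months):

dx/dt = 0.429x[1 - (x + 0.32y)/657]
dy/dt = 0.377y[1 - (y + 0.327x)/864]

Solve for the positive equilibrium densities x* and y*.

x* ≈ 425, y* ≈ 725

Setting both brackets to zero gives the nullclines x + 0.32y = 657 and 0.327x + y = 864.
Substituting y = 864 - 0.327x into the first: x(1 - 0.32·0.327) = 657 - 0.32·864.
So x* = 381/0.895 = 425, and then y* = 864 - 0.327·425 = 725.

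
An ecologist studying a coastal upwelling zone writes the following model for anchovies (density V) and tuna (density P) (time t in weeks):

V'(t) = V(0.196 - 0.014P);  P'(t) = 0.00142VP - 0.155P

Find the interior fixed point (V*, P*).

Set dP/dt = 0 with P > 0: 0.00142V - 0.155 = 0, so V* = 0.155/0.00142 = 109.
Set dV/dt = 0 with V > 0: 0.196 - 0.014P = 0, so P* = 0.196/0.014 = 14.

V* ≈ 109, P* ≈ 14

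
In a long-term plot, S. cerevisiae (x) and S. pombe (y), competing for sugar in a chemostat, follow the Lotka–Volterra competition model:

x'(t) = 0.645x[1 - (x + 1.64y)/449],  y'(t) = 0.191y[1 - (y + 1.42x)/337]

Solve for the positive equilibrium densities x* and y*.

x* ≈ 78, y* ≈ 226

Setting both brackets to zero gives the nullclines x + 1.64y = 449 and 1.42x + y = 337.
Substituting y = 337 - 1.42x into the first: x(1 - 1.64·1.42) = 449 - 1.64·337.
So x* = -104/-1.33 = 78, and then y* = 337 - 1.42·78 = 226.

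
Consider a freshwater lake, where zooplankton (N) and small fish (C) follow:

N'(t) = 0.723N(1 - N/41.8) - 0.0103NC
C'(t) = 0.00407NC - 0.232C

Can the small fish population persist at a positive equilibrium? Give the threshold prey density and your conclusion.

Threshold N = 57; K < 57, so no, the predator goes extinct.

The predator equation gives dC/dt > 0 only when N > 0.232/0.00407 = 57.
Without the predator, N → K = 41.8. Since 41.8 < 57, the predator cannot invade.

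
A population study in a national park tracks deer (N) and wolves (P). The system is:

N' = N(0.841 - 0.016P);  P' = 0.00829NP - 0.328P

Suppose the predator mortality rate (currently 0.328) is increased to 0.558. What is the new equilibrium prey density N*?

At the interior fixed point, setting dP/dt = 0 with P > 0 fixes N* = (predator death rate)/(NP coefficient) — independent of the other coefficients.
With the change, N* = 0.558/0.00829 = 67.3; it rises from 39.6.

N* ≈ 67.3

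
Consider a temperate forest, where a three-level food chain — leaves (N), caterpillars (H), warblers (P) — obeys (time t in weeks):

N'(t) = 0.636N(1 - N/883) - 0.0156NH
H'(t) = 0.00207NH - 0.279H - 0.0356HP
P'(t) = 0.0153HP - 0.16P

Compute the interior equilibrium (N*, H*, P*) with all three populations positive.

From dP/dt = 0: 0.0153H* = 0.16, so H* = 10.5.
From dN/dt = 0: 0.636(1 - N*/883) = 0.0156·10.5, giving N* = 883·(1 - 0.257) = 657.
From dH/dt = 0: 0.00207·657 - 0.279 = 0.0356P*, so P* = 1.08/0.0356 = 30.3.

N* ≈ 657, H* ≈ 10.5, P* ≈ 30.3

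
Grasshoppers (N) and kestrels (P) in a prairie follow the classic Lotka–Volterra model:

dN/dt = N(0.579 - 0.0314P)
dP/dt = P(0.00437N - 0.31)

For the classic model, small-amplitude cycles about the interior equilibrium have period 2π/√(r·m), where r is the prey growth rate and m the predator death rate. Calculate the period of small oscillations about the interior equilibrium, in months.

Here r = 0.579 and m = 0.31, so r·m = 0.179.
ω = √0.179 = 0.424 per month, hence T = 2π/ω ≈ 14.8 months.

T ≈ 14.8 months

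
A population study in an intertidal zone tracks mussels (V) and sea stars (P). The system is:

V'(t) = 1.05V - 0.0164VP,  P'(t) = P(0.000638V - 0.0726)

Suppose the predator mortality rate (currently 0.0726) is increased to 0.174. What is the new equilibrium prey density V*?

V* ≈ 273

At the interior fixed point, setting dP/dt = 0 with P > 0 fixes V* = (predator death rate)/(VP coefficient) — independent of the other coefficients.
With the change, V* = 0.174/0.000638 = 273; it rises from 114.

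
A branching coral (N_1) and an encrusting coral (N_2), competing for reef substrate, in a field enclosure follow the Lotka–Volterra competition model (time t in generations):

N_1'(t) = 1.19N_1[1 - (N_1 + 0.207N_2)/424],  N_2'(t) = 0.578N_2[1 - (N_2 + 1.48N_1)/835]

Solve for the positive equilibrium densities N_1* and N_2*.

Setting both brackets to zero gives the nullclines N_1 + 0.207N_2 = 424 and 1.48N_1 + N_2 = 835.
Substituting N_2 = 835 - 1.48N_1 into the first: N_1(1 - 0.207·1.48) = 424 - 0.207·835.
So N_1* = 251/0.694 = 362, and then N_2* = 835 - 1.48·362 = 299.

N_1* ≈ 362, N_2* ≈ 299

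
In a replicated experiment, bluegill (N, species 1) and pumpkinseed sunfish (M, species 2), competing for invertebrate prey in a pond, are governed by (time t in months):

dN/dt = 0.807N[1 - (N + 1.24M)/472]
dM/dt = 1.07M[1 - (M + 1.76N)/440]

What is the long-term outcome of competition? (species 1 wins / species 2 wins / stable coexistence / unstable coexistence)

Compare the nullcline intercepts: K1/α12 = 472/1.24 = 381 < K2 = 440; K2/α21 = 440/1.76 = 250 < K1 = 472.
Since both are reversed, neither can invade when rare; the interior point is a saddle.

unstable coexistence (outcome depends on initial conditions)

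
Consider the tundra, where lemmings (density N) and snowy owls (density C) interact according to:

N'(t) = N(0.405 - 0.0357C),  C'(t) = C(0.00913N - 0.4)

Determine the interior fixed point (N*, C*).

Set dC/dt = 0 with C > 0: 0.00913N - 0.4 = 0, so N* = 0.4/0.00913 = 43.8.
Set dN/dt = 0 with N > 0: 0.405 - 0.0357C = 0, so C* = 0.405/0.0357 = 11.3.

N* ≈ 43.8, C* ≈ 11.3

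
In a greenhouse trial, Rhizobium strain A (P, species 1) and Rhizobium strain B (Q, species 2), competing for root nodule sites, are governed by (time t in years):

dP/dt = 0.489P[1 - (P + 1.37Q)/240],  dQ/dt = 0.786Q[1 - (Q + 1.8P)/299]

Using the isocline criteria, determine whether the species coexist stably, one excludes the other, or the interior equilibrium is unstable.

unstable coexistence (outcome depends on initial conditions)

Compare the nullcline intercepts: K1/α12 = 240/1.37 = 175 < K2 = 299; K2/α21 = 299/1.8 = 166 < K1 = 240.
Since both are reversed, neither can invade when rare; the interior point is a saddle.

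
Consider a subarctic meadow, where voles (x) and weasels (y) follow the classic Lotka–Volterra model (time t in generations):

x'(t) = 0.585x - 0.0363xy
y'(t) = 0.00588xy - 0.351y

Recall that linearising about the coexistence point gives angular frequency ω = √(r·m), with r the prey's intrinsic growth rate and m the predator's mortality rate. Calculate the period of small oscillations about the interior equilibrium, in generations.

T ≈ 13.9 generations

Here r = 0.585 and m = 0.351, so r·m = 0.205.
ω = √0.205 = 0.453 per generation, hence T = 2π/ω ≈ 13.9 generations.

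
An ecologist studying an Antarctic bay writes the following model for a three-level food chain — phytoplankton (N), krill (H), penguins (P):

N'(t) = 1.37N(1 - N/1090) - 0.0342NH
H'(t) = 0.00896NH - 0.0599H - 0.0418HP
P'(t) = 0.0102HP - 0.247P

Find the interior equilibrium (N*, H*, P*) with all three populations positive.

N* ≈ 431, H* ≈ 24.2, P* ≈ 91

From dP/dt = 0: 0.0102H* = 0.247, so H* = 24.2.
From dN/dt = 0: 1.37(1 - N*/1090) = 0.0342·24.2, giving N* = 1090·(1 - 0.605) = 431.
From dH/dt = 0: 0.00896·431 - 0.0599 = 0.0418P*, so P* = 3.8/0.0418 = 91.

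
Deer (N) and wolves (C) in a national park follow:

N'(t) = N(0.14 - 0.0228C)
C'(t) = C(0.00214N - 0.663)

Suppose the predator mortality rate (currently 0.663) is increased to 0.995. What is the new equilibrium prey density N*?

At the interior fixed point, setting dC/dt = 0 with C > 0 fixes N* = (predator death rate)/(NC coefficient) — independent of the other coefficients.
With the change, N* = 0.995/0.00214 = 465; it rises from 310.

N* ≈ 465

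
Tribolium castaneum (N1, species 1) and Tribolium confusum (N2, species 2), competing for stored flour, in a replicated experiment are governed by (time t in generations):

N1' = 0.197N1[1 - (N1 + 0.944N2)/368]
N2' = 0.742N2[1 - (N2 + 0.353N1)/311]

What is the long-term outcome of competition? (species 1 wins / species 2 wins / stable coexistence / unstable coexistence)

Compare the nullcline intercepts: K1/α12 = 368/0.944 = 390 > K2 = 311; K2/α21 = 311/0.353 = 881 > K1 = 368.
Since both inequalities hold, each species can invade when rare, so the interior equilibrium is stable.

stable coexistence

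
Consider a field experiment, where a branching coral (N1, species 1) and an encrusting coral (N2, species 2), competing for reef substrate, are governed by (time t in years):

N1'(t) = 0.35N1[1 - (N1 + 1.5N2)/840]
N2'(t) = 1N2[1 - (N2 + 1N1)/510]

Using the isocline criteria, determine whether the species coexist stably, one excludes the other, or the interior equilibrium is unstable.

Compare the nullcline intercepts: K1/α12 = 840/1.5 = 560 > K2 = 510; K2/α21 = 510/1 = 510 < K1 = 840.
Since the inequalities point opposite ways, species 1 can invade but species 2 cannot.

species 1 excludes species 2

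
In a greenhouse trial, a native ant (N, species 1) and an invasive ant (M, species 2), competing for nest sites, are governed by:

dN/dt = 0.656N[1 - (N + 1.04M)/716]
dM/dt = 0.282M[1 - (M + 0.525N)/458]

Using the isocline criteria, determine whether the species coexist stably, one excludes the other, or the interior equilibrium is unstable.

Compare the nullcline intercepts: K1/α12 = 716/1.04 = 688 > K2 = 458; K2/α21 = 458/0.525 = 872 > K1 = 716.
Since both inequalities hold, each species can invade when rare, so the interior equilibrium is stable.

stable coexistence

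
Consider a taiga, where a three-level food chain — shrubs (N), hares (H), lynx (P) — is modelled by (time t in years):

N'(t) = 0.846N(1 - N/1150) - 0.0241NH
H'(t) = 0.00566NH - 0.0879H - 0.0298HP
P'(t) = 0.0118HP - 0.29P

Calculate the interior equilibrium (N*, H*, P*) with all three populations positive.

From dP/dt = 0: 0.0118H* = 0.29, so H* = 24.6.
From dN/dt = 0: 0.846(1 - N*/1150) = 0.0241·24.6, giving N* = 1150·(1 - 0.7) = 345.
From dH/dt = 0: 0.00566·345 - 0.0879 = 0.0298P*, so P* = 1.86/0.0298 = 62.6.

N* ≈ 345, H* ≈ 24.6, P* ≈ 62.6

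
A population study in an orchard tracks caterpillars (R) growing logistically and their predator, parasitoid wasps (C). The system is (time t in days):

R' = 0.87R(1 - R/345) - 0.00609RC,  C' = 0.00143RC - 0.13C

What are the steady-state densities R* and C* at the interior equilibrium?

From dC/dt = 0 with C > 0: 0.00143R* = 0.13, so R* = 90.9.
Substitute into dR/dt = 0: 0.87(1 - 90.9/345) = 0.00609C*.
The bracket is 0.736, giving C* = 0.641/0.00609 = 105.

R* ≈ 90.9, C* ≈ 105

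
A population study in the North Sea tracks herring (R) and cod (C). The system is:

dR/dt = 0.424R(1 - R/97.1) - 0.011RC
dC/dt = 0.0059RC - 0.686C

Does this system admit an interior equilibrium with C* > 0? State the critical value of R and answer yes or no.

The predator equation gives dC/dt > 0 only when R > 0.686/0.0059 = 116.
Without the predator, R → K = 97.1. Since 97.1 < 116, the predator cannot invade.

Threshold R = 116; K < 116, so no, the predator goes extinct.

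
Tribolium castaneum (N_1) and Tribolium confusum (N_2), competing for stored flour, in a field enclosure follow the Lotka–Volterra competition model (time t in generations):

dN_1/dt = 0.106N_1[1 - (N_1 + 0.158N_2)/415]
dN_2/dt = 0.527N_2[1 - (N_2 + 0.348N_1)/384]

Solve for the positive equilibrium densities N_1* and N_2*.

Setting both brackets to zero gives the nullclines N_1 + 0.158N_2 = 415 and 0.348N_1 + N_2 = 384.
Substituting N_2 = 384 - 0.348N_1 into the first: N_1(1 - 0.158·0.348) = 415 - 0.158·384.
So N_1* = 354/0.945 = 375, and then N_2* = 384 - 0.348·375 = 254.

N_1* ≈ 375, N_2* ≈ 254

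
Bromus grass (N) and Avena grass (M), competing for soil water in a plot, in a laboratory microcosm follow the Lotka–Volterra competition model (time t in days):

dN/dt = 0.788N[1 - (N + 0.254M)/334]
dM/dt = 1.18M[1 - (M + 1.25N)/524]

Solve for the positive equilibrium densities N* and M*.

Setting both brackets to zero gives the nullclines N + 0.254M = 334 and 1.25N + M = 524.
Substituting M = 524 - 1.25N into the first: N(1 - 0.254·1.25) = 334 - 0.254·524.
So N* = 201/0.682 = 294, and then M* = 524 - 1.25·294 = 156.

N* ≈ 294, M* ≈ 156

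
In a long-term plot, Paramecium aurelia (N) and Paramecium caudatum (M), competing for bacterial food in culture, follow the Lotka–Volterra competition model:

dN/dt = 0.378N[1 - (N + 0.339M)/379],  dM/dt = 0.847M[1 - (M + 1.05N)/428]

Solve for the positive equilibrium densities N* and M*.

N* ≈ 363, M* ≈ 46.7

Setting both brackets to zero gives the nullclines N + 0.339M = 379 and 1.05N + M = 428.
Substituting M = 428 - 1.05N into the first: N(1 - 0.339·1.05) = 379 - 0.339·428.
So N* = 234/0.644 = 363, and then M* = 428 - 1.05·363 = 46.7.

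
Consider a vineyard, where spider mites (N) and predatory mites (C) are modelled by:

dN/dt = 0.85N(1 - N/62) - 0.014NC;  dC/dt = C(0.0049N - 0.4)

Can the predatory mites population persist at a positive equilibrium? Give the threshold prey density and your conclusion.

The predator equation gives dC/dt > 0 only when N > 0.4/0.0049 = 81.6.
Without the predator, N → K = 62. Since 62 < 81.6, the predator cannot invade.

Threshold N = 81.6; K < 81.6, so no, the predator goes extinct.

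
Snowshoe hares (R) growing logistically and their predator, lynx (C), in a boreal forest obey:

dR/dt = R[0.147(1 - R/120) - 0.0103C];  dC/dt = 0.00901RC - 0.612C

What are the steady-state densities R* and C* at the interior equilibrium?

R* ≈ 67.9, C* ≈ 6.19

From dC/dt = 0 with C > 0: 0.00901R* = 0.612, so R* = 67.9.
Substitute into dR/dt = 0: 0.147(1 - 67.9/120) = 0.0103C*.
The bracket is 0.434, giving C* = 0.0638/0.0103 = 6.19.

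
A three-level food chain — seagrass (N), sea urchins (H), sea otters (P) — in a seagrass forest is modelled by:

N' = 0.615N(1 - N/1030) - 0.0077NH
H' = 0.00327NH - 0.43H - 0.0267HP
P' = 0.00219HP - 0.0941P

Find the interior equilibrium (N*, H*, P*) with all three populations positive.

From dP/dt = 0: 0.00219H* = 0.0941, so H* = 43.
From dN/dt = 0: 0.615(1 - N*/1030) = 0.0077·43, giving N* = 1030·(1 - 0.538) = 476.
From dH/dt = 0: 0.00327·476 - 0.43 = 0.0267P*, so P* = 1.13/0.0267 = 42.2.

N* ≈ 476, H* ≈ 43, P* ≈ 42.2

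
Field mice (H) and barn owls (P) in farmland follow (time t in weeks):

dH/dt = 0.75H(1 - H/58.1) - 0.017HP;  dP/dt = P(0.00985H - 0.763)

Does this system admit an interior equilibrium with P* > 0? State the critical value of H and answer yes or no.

Threshold H = 77.5; K < 77.5, so no, the predator goes extinct.

The predator equation gives dP/dt > 0 only when H > 0.763/0.00985 = 77.5.
Without the predator, H → K = 58.1. Since 58.1 < 77.5, the predator cannot invade.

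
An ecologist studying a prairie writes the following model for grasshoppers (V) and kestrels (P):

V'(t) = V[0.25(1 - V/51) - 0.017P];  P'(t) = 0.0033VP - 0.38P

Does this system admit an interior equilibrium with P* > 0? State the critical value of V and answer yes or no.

Threshold V = 115; K < 115, so no, the predator goes extinct.

The predator equation gives dP/dt > 0 only when V > 0.38/0.0033 = 115.
Without the predator, V → K = 51. Since 51 < 115, the predator cannot invade.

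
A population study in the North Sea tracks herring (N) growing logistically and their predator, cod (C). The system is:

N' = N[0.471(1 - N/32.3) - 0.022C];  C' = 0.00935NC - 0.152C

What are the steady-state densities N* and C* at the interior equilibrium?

From dC/dt = 0 with C > 0: 0.00935N* = 0.152, so N* = 16.3.
Substitute into dN/dt = 0: 0.471(1 - 16.3/32.3) = 0.022C*.
The bracket is 0.497, giving C* = 0.234/0.022 = 10.6.

N* ≈ 16.3, C* ≈ 10.6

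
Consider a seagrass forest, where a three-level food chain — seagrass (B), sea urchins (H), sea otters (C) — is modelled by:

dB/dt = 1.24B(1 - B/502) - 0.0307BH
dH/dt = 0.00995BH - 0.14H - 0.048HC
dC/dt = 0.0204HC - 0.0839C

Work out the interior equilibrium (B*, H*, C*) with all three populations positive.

B* ≈ 451, H* ≈ 4.11, C* ≈ 90.5

From dC/dt = 0: 0.0204H* = 0.0839, so H* = 4.11.
From dB/dt = 0: 1.24(1 - B*/502) = 0.0307·4.11, giving B* = 502·(1 - 0.102) = 451.
From dH/dt = 0: 0.00995·451 - 0.14 = 0.048C*, so C* = 4.35/0.048 = 90.5.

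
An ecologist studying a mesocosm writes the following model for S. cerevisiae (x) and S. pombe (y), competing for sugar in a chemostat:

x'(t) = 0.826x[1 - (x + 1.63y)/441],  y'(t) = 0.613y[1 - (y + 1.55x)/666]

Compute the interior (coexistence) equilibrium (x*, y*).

Setting both brackets to zero gives the nullclines x + 1.63y = 441 and 1.55x + y = 666.
Substituting y = 666 - 1.55x into the first: x(1 - 1.63·1.55) = 441 - 1.63·666.
So x* = -645/-1.53 = 422, and then y* = 666 - 1.55·422 = 11.5.

x* ≈ 422, y* ≈ 11.5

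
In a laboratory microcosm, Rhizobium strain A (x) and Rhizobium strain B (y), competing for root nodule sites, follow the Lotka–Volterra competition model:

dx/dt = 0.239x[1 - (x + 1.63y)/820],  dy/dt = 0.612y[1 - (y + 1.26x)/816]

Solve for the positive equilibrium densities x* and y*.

x* ≈ 484, y* ≈ 206

Setting both brackets to zero gives the nullclines x + 1.63y = 820 and 1.26x + y = 816.
Substituting y = 816 - 1.26x into the first: x(1 - 1.63·1.26) = 820 - 1.63·816.
So x* = -510/-1.05 = 484, and then y* = 816 - 1.26·484 = 206.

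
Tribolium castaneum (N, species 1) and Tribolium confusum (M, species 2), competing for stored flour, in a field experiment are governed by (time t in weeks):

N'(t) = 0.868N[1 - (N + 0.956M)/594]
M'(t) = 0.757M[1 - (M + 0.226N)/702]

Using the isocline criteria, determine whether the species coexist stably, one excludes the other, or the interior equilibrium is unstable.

species 2 excludes species 1

Compare the nullcline intercepts: K1/α12 = 594/0.956 = 621 < K2 = 702; K2/α21 = 702/0.226 = 3110 > K1 = 594.
Since the inequalities point opposite ways, species 2 can invade but species 1 cannot.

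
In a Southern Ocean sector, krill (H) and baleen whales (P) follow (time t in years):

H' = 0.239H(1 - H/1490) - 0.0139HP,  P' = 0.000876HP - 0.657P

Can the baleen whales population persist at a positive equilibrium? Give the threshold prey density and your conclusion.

The predator equation gives dP/dt > 0 only when H > 0.657/0.000876 = 750.
Without the predator, H → K = 1490. Since 1490 > 750, the predator can invade and persist.

Threshold H = 750; K > 750, so yes, the predator persists.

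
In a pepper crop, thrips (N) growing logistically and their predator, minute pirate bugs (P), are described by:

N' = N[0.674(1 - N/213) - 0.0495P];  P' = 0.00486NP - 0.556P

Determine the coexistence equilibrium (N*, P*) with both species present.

N* ≈ 114, P* ≈ 6.3

From dP/dt = 0 with P > 0: 0.00486N* = 0.556, so N* = 114.
Substitute into dN/dt = 0: 0.674(1 - 114/213) = 0.0495P*.
The bracket is 0.463, giving P* = 0.312/0.0495 = 6.3.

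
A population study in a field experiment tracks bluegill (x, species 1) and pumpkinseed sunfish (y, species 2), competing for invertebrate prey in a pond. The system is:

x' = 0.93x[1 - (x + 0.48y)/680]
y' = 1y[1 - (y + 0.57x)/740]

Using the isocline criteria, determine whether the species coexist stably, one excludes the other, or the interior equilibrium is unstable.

Compare the nullcline intercepts: K1/α12 = 680/0.48 = 1420 > K2 = 740; K2/α21 = 740/0.57 = 1300 > K1 = 680.
Since both inequalities hold, each species can invade when rare, so the interior equilibrium is stable.

stable coexistence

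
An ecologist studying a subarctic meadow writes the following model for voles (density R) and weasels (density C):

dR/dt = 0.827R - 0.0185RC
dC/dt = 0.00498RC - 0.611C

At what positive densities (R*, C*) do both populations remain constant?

R* ≈ 123, C* ≈ 44.7

Set dC/dt = 0 with C > 0: 0.00498R - 0.611 = 0, so R* = 0.611/0.00498 = 123.
Set dR/dt = 0 with R > 0: 0.827 - 0.0185C = 0, so C* = 0.827/0.0185 = 44.7.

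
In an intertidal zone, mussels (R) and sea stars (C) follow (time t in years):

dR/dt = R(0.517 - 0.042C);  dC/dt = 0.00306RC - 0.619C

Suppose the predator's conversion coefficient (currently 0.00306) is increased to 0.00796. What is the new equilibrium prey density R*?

R* ≈ 77.8

At the interior fixed point, setting dC/dt = 0 with C > 0 fixes R* = (predator death rate)/(RC coefficient) — independent of the other coefficients.
With the change, R* = 0.619/0.00796 = 77.8; it falls from 202.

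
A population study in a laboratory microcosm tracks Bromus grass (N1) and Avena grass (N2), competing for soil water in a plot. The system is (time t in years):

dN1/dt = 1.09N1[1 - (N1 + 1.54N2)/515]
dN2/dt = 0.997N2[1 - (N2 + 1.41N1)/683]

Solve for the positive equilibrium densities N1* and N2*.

N1* ≈ 458, N2* ≈ 36.8

Setting both brackets to zero gives the nullclines N1 + 1.54N2 = 515 and 1.41N1 + N2 = 683.
Substituting N2 = 683 - 1.41N1 into the first: N1(1 - 1.54·1.41) = 515 - 1.54·683.
So N1* = -537/-1.17 = 458, and then N2* = 683 - 1.41·458 = 36.8.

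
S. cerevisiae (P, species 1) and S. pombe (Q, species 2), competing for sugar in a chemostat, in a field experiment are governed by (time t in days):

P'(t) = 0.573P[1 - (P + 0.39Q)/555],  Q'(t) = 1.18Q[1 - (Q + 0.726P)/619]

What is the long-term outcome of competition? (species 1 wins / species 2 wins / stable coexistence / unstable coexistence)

stable coexistence

Compare the nullcline intercepts: K1/α12 = 555/0.39 = 1420 > K2 = 619; K2/α21 = 619/0.726 = 853 > K1 = 555.
Since both inequalities hold, each species can invade when rare, so the interior equilibrium is stable.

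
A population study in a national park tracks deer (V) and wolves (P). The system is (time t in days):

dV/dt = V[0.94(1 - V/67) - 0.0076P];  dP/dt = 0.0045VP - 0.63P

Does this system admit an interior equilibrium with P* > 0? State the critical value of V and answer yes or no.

The predator equation gives dP/dt > 0 only when V > 0.63/0.0045 = 140.
Without the predator, V → K = 67. Since 67 < 140, the predator cannot invade.

Threshold V = 140; K < 140, so no, the predator goes extinct.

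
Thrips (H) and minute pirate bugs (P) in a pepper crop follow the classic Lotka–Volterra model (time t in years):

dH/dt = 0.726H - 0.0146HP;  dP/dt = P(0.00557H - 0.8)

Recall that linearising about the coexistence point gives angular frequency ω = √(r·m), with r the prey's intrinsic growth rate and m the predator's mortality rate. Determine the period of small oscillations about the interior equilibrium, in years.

T ≈ 8.24 years

Here r = 0.726 and m = 0.8, so r·m = 0.581.
ω = √0.581 = 0.762 per year, hence T = 2π/ω ≈ 8.24 years.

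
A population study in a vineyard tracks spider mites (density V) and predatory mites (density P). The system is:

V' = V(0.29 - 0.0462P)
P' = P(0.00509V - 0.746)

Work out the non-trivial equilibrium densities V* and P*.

Set dP/dt = 0 with P > 0: 0.00509V - 0.746 = 0, so V* = 0.746/0.00509 = 147.
Set dV/dt = 0 with V > 0: 0.29 - 0.0462P = 0, so P* = 0.29/0.0462 = 6.28.

V* ≈ 147, P* ≈ 6.28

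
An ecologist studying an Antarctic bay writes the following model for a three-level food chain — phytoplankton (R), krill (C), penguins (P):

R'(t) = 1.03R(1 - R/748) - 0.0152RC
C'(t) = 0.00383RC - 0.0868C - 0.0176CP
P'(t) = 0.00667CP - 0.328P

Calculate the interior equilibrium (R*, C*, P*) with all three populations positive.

R* ≈ 205, C* ≈ 49.2, P* ≈ 39.7

From dP/dt = 0: 0.00667C* = 0.328, so C* = 49.2.
From dR/dt = 0: 1.03(1 - R*/748) = 0.0152·49.2, giving R* = 748·(1 - 0.726) = 205.
From dC/dt = 0: 0.00383·205 - 0.0868 = 0.0176P*, so P* = 0.699/0.0176 = 39.7.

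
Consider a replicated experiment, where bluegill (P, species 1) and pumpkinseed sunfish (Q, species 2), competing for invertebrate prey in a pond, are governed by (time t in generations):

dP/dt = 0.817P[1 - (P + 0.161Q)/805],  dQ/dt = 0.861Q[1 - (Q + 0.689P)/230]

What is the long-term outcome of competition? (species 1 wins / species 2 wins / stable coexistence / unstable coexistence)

species 1 excludes species 2

Compare the nullcline intercepts: K1/α12 = 805/0.161 = 5000 > K2 = 230; K2/α21 = 230/0.689 = 334 < K1 = 805.
Since the inequalities point opposite ways, species 1 can invade but species 2 cannot.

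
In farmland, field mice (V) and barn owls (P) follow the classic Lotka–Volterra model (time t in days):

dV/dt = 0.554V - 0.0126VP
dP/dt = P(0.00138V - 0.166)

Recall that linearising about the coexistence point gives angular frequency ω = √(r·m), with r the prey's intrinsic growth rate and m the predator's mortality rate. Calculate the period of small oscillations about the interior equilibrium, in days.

T ≈ 20.7 days

Here r = 0.554 and m = 0.166, so r·m = 0.092.
ω = √0.092 = 0.303 per day, hence T = 2π/ω ≈ 20.7 days.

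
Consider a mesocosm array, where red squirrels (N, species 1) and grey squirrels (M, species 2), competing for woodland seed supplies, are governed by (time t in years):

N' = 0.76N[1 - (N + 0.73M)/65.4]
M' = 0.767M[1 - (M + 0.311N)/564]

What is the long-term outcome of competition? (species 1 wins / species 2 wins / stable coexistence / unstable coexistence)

species 2 excludes species 1

Compare the nullcline intercepts: K1/α12 = 65.4/0.73 = 89.6 < K2 = 564; K2/α21 = 564/0.311 = 1810 > K1 = 65.4.
Since the inequalities point opposite ways, species 2 can invade but species 1 cannot.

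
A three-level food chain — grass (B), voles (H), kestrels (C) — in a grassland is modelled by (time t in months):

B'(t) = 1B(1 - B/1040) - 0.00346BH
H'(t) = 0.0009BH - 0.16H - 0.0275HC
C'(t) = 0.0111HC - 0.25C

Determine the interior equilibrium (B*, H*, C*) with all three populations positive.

B* ≈ 959, H* ≈ 22.5, C* ≈ 25.6

From dC/dt = 0: 0.0111H* = 0.25, so H* = 22.5.
From dB/dt = 0: 1(1 - B*/1040) = 0.00346·22.5, giving B* = 1040·(1 - 0.0779) = 959.
From dH/dt = 0: 0.0009·959 - 0.16 = 0.0275C*, so C* = 0.703/0.0275 = 25.6.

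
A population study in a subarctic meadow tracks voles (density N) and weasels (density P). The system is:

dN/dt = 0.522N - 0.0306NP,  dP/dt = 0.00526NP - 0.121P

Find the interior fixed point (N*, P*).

Set dP/dt = 0 with P > 0: 0.00526N - 0.121 = 0, so N* = 0.121/0.00526 = 23.
Set dN/dt = 0 with N > 0: 0.522 - 0.0306P = 0, so P* = 0.522/0.0306 = 17.1.

N* ≈ 23, P* ≈ 17.1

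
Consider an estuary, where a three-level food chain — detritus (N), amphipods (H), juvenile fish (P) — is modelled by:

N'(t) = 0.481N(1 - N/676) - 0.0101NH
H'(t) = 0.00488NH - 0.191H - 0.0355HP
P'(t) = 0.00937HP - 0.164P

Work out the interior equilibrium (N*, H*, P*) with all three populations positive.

N* ≈ 428, H* ≈ 17.5, P* ≈ 53.4

From dP/dt = 0: 0.00937H* = 0.164, so H* = 17.5.
From dN/dt = 0: 0.481(1 - N*/676) = 0.0101·17.5, giving N* = 676·(1 - 0.368) = 428.
From dH/dt = 0: 0.00488·428 - 0.191 = 0.0355P*, so P* = 1.9/0.0355 = 53.4.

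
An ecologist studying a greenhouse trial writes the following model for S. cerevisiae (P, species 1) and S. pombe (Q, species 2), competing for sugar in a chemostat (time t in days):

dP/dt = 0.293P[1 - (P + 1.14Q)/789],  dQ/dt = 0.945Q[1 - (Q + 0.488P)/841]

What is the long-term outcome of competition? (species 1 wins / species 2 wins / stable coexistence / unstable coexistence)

Compare the nullcline intercepts: K1/α12 = 789/1.14 = 692 < K2 = 841; K2/α21 = 841/0.488 = 1720 > K1 = 789.
Since the inequalities point opposite ways, species 2 can invade but species 1 cannot.

species 2 excludes species 1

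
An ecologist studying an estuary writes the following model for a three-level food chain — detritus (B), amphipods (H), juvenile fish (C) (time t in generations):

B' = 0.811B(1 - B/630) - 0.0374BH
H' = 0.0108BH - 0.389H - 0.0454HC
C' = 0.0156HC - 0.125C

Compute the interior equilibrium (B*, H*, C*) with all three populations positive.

From dC/dt = 0: 0.0156H* = 0.125, so H* = 8.01.
From dB/dt = 0: 0.811(1 - B*/630) = 0.0374·8.01, giving B* = 630·(1 - 0.37) = 397.
From dH/dt = 0: 0.0108·397 - 0.389 = 0.0454C*, so C* = 3.9/0.0454 = 85.9.

B* ≈ 397, H* ≈ 8.01, C* ≈ 85.9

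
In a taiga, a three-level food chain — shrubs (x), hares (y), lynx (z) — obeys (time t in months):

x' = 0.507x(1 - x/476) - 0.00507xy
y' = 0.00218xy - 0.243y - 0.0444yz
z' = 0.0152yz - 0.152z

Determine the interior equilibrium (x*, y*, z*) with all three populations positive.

x* ≈ 428, y* ≈ 10, z* ≈ 15.6

From dz/dt = 0: 0.0152y* = 0.152, so y* = 10.
From dx/dt = 0: 0.507(1 - x*/476) = 0.00507·10, giving x* = 476·(1 - 0.1) = 428.
From dy/dt = 0: 0.00218·428 - 0.243 = 0.0444z*, so z* = 0.691/0.0444 = 15.6.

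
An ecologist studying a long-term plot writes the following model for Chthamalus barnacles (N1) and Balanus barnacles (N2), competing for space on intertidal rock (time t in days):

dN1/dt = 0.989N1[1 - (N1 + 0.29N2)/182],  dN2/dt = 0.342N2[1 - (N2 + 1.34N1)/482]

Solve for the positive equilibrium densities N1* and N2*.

N1* ≈ 69.1, N2* ≈ 389

Setting both brackets to zero gives the nullclines N1 + 0.29N2 = 182 and 1.34N1 + N2 = 482.
Substituting N2 = 482 - 1.34N1 into the first: N1(1 - 0.29·1.34) = 182 - 0.29·482.
So N1* = 42.2/0.611 = 69.1, and then N2* = 482 - 1.34·69.1 = 389.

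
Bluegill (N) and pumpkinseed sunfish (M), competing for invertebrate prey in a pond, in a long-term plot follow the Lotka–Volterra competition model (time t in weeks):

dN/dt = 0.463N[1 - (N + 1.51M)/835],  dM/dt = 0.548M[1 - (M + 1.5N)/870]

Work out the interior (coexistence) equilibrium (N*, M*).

Setting both brackets to zero gives the nullclines N + 1.51M = 835 and 1.5N + M = 870.
Substituting M = 870 - 1.5N into the first: N(1 - 1.51·1.5) = 835 - 1.51·870.
So N* = -479/-1.27 = 378, and then M* = 870 - 1.5·378 = 302.

N* ≈ 378, M* ≈ 302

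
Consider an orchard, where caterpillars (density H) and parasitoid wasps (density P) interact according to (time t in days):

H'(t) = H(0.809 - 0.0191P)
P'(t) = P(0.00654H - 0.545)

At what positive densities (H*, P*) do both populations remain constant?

Set dP/dt = 0 with P > 0: 0.00654H - 0.545 = 0, so H* = 0.545/0.00654 = 83.3.
Set dH/dt = 0 with H > 0: 0.809 - 0.0191P = 0, so P* = 0.809/0.0191 = 42.4.

H* ≈ 83.3, P* ≈ 42.4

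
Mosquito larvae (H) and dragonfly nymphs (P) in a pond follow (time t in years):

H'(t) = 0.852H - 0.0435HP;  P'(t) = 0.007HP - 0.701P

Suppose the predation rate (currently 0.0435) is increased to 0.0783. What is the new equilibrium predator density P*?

P* ≈ 10.9

At the interior fixed point, setting dH/dt = 0 with H > 0 fixes P* = (prey growth rate)/(HP coefficient) — independent of the other coefficients.
With the change, P* = 0.852/0.0783 = 10.9; it falls from 19.6.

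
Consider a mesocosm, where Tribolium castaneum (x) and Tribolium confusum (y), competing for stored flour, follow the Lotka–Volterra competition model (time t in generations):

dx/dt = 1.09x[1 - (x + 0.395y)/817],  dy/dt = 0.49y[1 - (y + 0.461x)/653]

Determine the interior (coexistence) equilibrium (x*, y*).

x* ≈ 684, y* ≈ 338

Setting both brackets to zero gives the nullclines x + 0.395y = 817 and 0.461x + y = 653.
Substituting y = 653 - 0.461x into the first: x(1 - 0.395·0.461) = 817 - 0.395·653.
So x* = 559/0.818 = 684, and then y* = 653 - 0.461·684 = 338.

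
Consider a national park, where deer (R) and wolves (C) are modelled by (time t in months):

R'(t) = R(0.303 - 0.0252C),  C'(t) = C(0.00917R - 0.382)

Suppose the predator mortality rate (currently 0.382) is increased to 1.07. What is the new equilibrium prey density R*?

At the interior fixed point, setting dC/dt = 0 with C > 0 fixes R* = (predator death rate)/(RC coefficient) — independent of the other coefficients.
With the change, R* = 1.07/0.00917 = 117; it rises from 41.7.

R* ≈ 117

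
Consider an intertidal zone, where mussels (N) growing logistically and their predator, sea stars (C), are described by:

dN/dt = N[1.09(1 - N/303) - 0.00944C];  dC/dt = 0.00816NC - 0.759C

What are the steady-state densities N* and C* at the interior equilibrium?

From dC/dt = 0 with C > 0: 0.00816N* = 0.759, so N* = 93.
Substitute into dN/dt = 0: 1.09(1 - 93/303) = 0.00944C*.
The bracket is 0.693, giving C* = 0.755/0.00944 = 80.

N* ≈ 93, C* ≈ 80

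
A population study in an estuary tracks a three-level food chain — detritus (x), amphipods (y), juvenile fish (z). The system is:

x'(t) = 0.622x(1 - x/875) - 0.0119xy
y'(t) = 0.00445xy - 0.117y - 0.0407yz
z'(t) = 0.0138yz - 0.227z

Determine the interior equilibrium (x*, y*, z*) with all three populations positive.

x* ≈ 600, y* ≈ 16.4, z* ≈ 62.7

From dz/dt = 0: 0.0138y* = 0.227, so y* = 16.4.
From dx/dt = 0: 0.622(1 - x*/875) = 0.0119·16.4, giving x* = 875·(1 - 0.315) = 600.
From dy/dt = 0: 0.00445·600 - 0.117 = 0.0407z*, so z* = 2.55/0.0407 = 62.7.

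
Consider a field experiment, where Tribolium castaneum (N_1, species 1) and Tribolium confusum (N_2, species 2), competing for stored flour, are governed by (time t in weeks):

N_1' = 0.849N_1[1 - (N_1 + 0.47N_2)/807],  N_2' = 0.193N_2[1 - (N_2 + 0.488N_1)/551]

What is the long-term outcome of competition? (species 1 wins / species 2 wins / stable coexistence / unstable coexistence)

Compare the nullcline intercepts: K1/α12 = 807/0.47 = 1720 > K2 = 551; K2/α21 = 551/0.488 = 1130 > K1 = 807.
Since both inequalities hold, each species can invade when rare, so the interior equilibrium is stable.

stable coexistence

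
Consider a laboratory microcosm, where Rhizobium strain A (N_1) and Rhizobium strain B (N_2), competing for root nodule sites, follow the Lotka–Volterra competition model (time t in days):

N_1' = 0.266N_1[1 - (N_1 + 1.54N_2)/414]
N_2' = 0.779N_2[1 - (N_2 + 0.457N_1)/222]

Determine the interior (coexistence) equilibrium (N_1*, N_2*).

N_1* ≈ 243, N_2* ≈ 111

Setting both brackets to zero gives the nullclines N_1 + 1.54N_2 = 414 and 0.457N_1 + N_2 = 222.
Substituting N_2 = 222 - 0.457N_1 into the first: N_1(1 - 1.54·0.457) = 414 - 1.54·222.
So N_1* = 72.1/0.296 = 243, and then N_2* = 222 - 0.457·243 = 111.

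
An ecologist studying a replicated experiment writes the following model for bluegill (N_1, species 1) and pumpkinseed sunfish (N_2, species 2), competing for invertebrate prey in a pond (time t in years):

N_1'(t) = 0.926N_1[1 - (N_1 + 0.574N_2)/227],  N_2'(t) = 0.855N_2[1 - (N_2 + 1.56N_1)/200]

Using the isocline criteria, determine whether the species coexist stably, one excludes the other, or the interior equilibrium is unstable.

Compare the nullcline intercepts: K1/α12 = 227/0.574 = 395 > K2 = 200; K2/α21 = 200/1.56 = 128 < K1 = 227.
Since the inequalities point opposite ways, species 1 can invade but species 2 cannot.

species 1 excludes species 2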